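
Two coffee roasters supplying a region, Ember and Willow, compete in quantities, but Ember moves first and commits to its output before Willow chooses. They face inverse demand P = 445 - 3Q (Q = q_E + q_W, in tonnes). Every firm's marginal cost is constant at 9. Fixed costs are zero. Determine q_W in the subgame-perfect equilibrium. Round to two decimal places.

The follower Willow best-responds to any q_E: π_W = (445 - 3Q)q_W - 9q_W.
Setting the follower's marginal profit to zero, 436 - 3q_E - 6q_W = 0, i.e. q_W = (436 - 3q_E)/6.
The leader anticipates this reaction. Substituting into P = 445 - 3Q gives P = 227 - (3/2)q_E, so π_E = (227 - (3/2)q_E)q_E - 9q_E.
The leader's first-order condition 218 - 3q_E = 0 yields q_E = 218/3.
Then q_W = (436 - 3·(218/3))/6 = 109/3.

36.33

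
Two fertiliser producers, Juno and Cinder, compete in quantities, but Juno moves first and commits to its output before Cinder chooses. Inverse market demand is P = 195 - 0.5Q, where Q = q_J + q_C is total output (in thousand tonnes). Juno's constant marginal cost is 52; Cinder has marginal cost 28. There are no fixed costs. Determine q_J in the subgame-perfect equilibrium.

The follower Cinder best-responds to any q_J: π_C = (195 - 0.5Q)q_C - 28q_C.
∂π_C/∂q_C = 167 - (1/2)q_J - q_C = 0 gives the reaction function q_C = (167 - (1/2)q_J).
The leader anticipates this reaction. Substituting into P = 195 - 0.5Q gives P = 223/2 - (1/4)q_J, so π_J = (223/2 - (1/4)q_J)q_J - 52q_J.
Leader FOC: 119/2 - (1/2)q_J = 0, so q_J = 119.
Then q_C = (167 - (1/2)·119) = 215/2.

119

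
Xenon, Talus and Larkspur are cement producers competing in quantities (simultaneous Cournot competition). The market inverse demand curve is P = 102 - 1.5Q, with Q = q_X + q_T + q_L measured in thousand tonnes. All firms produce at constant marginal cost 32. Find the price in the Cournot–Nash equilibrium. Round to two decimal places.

49.50

A representative firm's profit is π_i = q_i(102 - 1.5Q) - 32q_i.
First-order condition (treating rivals' output as given): 70 - 3q_i - (3/2)·Σ_{j≠i} q_j = 0.
By symmetry each firm produces the same amount; substituting Σ_{j≠i} q_j = 2q_i yields q_i = 70/6 = 35/3.
Total output Q = 35, so price P = 102 - (3/2)·35 = 99/2.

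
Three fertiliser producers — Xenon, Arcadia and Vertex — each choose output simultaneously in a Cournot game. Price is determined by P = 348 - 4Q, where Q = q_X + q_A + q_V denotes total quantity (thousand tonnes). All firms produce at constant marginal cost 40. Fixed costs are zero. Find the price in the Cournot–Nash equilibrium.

117

A representative firm's profit is π_i = q_i(348 - 4Q) - 40q_i.
Setting ∂π_i/∂q_i = 0 with rivals' quantities fixed: 308 - 8q_i - 4·Σ_{j≠i} q_j = 0.
By symmetry each firm produces the same amount; substituting Σ_{j≠i} q_j = 2q_i yields q_i = 308/16 = 77/4.
Total output Q = 231/4, so price P = 348 - 4·(231/4) = 117.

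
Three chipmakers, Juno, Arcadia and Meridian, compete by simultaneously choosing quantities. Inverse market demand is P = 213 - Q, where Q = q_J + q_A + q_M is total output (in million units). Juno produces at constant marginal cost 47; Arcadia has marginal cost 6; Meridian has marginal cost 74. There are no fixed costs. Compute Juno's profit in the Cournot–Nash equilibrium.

Juno's profit: π_J = (213 - Q)q_J - (47q_J). Setting ∂π_J/∂q_J = 0: 166 - 2q_J - (q_A + q_M) = 0.
Arcadia's profit: π_A = (213 - Q)q_A - (6q_A). Setting ∂π_A/∂q_A = 0: 207 - 2q_A - (q_J + q_M) = 0.
Meridian's profit: π_M = (213 - Q)q_M - (74q_M). Setting ∂π_M/∂q_M = 0: 139 - 2q_M - (q_J + q_A) = 0.
Adding the 3 conditions: 512 − 2Q − 2Q = 0, i.e. Q = 128.
Back-substituting: q_J = (166 − 128) = 38, q_A = (207 − 128) = 79, q_M = (139 − 128) = 11.
Price P = 213 - 128 = 85.
Juno's profit: (85 - 47)·38 = 1444.

1444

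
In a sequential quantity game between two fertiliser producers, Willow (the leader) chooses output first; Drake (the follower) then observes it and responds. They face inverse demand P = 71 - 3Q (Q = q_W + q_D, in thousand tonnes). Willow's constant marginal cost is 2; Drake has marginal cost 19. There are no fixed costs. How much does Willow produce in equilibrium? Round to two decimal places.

The follower Drake best-responds to any q_W: π_D = (71 - 3Q)q_D - 19q_D.
Setting the follower's marginal profit to zero, 52 - 3q_W - 6q_D = 0, i.e. q_D = (52 - 3q_W)/6.
The leader anticipates this reaction. Substituting into P = 71 - 3Q gives P = 45 - (3/2)q_W, so π_W = (45 - (3/2)q_W)q_W - 2q_W.
Leader FOC: 43 - 3q_W = 0, so q_W = 43/3.
Then q_D = (52 - 3·(43/3))/6 = 3/2.

14.33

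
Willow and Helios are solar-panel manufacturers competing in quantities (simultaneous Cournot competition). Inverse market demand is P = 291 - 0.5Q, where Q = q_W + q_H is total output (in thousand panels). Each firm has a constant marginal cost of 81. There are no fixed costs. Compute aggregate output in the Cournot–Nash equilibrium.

280

Each firm earns π_i = (291 - 0.5Q)q_i - 81q_i.
Setting ∂π_i/∂q_i = 0 with rivals' quantities fixed: 210 - q_i - (1/2)q_j = 0.
With identical firms every q_j equals q_i, so q_j = q_i and 210 = (3/2)q_i, giving q_i = 140.
Total output Q = 140 + 140 = 280.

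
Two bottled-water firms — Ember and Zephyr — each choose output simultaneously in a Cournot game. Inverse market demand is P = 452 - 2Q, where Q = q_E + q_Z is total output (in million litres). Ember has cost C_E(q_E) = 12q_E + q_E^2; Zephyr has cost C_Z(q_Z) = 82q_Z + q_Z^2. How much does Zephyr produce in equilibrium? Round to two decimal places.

Ember's profit: π_E = (452 - 2Q)q_E - (12q_E + q_E²). Setting ∂π_E/∂q_E = 0: 440 - 6q_E - 2(q_Z) = 0.
Zephyr's profit: π_Z = (452 - 2Q)q_Z - (82q_Z + q_Z²). Setting ∂π_Z/∂q_Z = 0: 370 - 6q_Z - 2(q_E) = 0.
Rearranging gives the reaction functions q_E = (440 - 2q_Z)/6 and q_Z = (370 - 2q_E)/6.
Solving the pair: q_E = 475/8, q_Z = 335/8.

41.88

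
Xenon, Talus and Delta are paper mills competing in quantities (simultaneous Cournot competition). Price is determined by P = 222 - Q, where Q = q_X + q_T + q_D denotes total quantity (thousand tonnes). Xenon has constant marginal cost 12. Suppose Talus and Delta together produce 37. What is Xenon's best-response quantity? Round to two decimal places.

86.50

With rivals' combined output fixed at 37, Xenon's profit is π_X = (222 - 37 - q_X)q_X - (12q_X) = (185 - q_X)q_X - (12q_X).
∂π_X/∂q_X = 173 - 2q_X = 0, so q_X = 173/2.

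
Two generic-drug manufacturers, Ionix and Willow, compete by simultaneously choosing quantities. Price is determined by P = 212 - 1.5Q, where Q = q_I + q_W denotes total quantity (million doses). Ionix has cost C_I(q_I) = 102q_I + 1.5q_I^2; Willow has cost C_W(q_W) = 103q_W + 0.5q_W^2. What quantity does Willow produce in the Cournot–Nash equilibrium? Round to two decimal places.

22.48

Ionix's profit: π_I = (212 - 1.5Q)q_I - (102q_I + (3/2)q_I²). Setting ∂π_I/∂q_I = 0: 110 - 6q_I - (3/2)(q_W) = 0.
Willow's profit: π_W = (212 - 1.5Q)q_W - (103q_W + (1/2)q_W²). Setting ∂π_W/∂q_W = 0: 109 - 4q_W - (3/2)(q_I) = 0.
Rearranging gives the reaction functions q_I = (110 - (3/2)q_W)/6 and q_W = (109 - (3/2)q_I)/4.
Solving the pair: q_I = 1106/87, q_W = 652/29.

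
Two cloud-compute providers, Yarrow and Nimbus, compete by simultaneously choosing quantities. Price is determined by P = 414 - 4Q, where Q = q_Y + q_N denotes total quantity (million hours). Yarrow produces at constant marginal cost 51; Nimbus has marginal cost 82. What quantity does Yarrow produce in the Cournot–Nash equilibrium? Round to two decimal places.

Yarrow's profit: π_Y = (414 - 4Q)q_Y - (51q_Y). Setting ∂π_Y/∂q_Y = 0: 363 - 8q_Y - 4(q_N) = 0.
Nimbus's first-order condition: 332 - 8q_N - 4(q_Y) = 0.
Best responses: q_Y = (363 - 4q_N)/8, q_N = (332 - 4q_Y)/8.
Solving the pair: q_Y = 197/6, q_N = 301/12.

32.83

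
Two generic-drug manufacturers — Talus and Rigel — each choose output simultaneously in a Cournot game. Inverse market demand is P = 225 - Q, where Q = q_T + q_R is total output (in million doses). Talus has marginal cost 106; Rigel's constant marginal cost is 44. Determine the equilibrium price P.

Talus's profit: π_T = (225 - Q)q_T - (106q_T). Setting ∂π_T/∂q_T = 0: 119 - 2q_T - (q_R) = 0.
Rigel's first-order condition: 181 - 2q_R - (q_T) = 0.
Best responses: q_T = (119 - q_R)/2, q_R = (181 - q_T)/2.
Solving the pair: q_T = 19, q_R = 81.
Total output Q = 100, so price P = 225 - 100 = 125.

125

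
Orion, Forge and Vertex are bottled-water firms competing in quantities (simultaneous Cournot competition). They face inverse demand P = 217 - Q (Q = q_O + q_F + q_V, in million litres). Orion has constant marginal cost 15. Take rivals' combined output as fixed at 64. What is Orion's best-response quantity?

69

With rivals' combined output fixed at 64, Orion's profit is π_O = (217 - 64 - q_O)q_O - (15q_O) = (153 - q_O)q_O - (15q_O).
∂π_O/∂q_O = 138 - 2q_O = 0, so q_O = 69.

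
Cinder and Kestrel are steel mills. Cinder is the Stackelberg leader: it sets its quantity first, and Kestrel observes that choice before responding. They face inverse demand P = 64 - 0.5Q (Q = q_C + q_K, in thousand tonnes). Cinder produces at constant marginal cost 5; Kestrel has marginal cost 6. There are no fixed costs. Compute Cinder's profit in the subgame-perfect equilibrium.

The follower Kestrel best-responds to any q_C: π_K = (64 - 0.5Q)q_K - 6q_K.
∂π_K/∂q_K = 58 - (1/2)q_C - q_K = 0 gives the reaction function q_K = (58 - (1/2)q_C).
Cinder substitutes q_K(q_C) into its own profit: π_C = q_C(64 - (1/2)q_C - (58 - (1/2)q_C)/2) - 5q_C = (35 - (1/4)q_C)q_C - 5q_C.
Leader FOC: 30 - (1/2)q_C = 0, so q_C = 60.
Then q_K = (58 - (1/2)·60) = 28.
Price P = 64 - (1/2)·88 = 20.
Cinder's profit: (20 - 5)·60 = 900.

900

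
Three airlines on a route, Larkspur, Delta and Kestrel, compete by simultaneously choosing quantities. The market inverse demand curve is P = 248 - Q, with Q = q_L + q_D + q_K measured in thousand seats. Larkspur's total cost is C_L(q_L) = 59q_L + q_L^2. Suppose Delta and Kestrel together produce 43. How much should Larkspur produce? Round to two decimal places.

36.50

With rivals' combined output fixed at 43, Larkspur's profit is π_L = (248 - 43 - q_L)q_L - (59q_L + q_L²) = (205 - q_L)q_L - (59q_L + q_L²).
∂π_L/∂q_L = 146 - 4q_L = 0, so q_L = 73/2.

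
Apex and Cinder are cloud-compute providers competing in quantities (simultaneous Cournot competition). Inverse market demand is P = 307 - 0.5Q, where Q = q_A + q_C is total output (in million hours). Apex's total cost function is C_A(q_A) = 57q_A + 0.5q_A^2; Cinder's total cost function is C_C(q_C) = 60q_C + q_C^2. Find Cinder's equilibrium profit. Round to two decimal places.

Apex's profit: π_A = (307 - 0.5Q)q_A - (57q_A + (1/2)q_A²). Setting ∂π_A/∂q_A = 0: 250 - 2q_A - (1/2)(q_C) = 0.
Cinder's profit: π_C = (307 - 0.5Q)q_C - (60q_C + q_C²). Setting ∂π_C/∂q_C = 0: 247 - 3q_C - (1/2)(q_A) = 0.
So q_A = (250 - (1/2)q_C)/2 and q_C = (247 - (1/2)q_A)/3.
Solving the pair: q_A = 108.9565, q_C = 1476/23.
Price P = 307 - (1/2)·173.1304 = 220.4348.
Cinder's profit: 220.4348·(1476/23) - 60·(1476/23) - (1476/23)² = 6177.4367.

6177.44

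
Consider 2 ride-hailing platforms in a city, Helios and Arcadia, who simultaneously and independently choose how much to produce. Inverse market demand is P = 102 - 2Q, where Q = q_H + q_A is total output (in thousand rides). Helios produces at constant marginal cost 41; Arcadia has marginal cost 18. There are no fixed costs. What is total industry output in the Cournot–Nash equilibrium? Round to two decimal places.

Helios's profit: π_H = (102 - 2Q)q_H - (41q_H). Setting ∂π_H/∂q_H = 0: 61 - 4q_H - 2(q_A) = 0.
Arcadia's profit: π_A = (102 - 2Q)q_A - (18q_A). Setting ∂π_A/∂q_A = 0: 84 - 4q_A - 2(q_H) = 0.
Best responses: q_H = (61 - 2q_A)/4, q_A = (84 - 2q_H)/4.
Solving the pair: q_H = 19/3, q_A = 107/6.
Total output Q = 19/3 + 107/6 = 145/6.

24.17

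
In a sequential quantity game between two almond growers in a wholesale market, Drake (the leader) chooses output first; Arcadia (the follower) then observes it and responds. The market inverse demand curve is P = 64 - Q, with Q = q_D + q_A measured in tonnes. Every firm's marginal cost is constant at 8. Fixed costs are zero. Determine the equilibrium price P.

Solve by backward induction. Given q_D, the follower Arcadia maximises π_A = (64 - q_D - q_A)q_A - 8q_A.
∂π_A/∂q_A = 56 - q_D - 2q_A = 0 gives the reaction function q_A = (56 - q_D)/2.
The leader anticipates this reaction. Substituting into P = 64 - Q gives P = 36 - (1/2)q_D, so π_D = (36 - (1/2)q_D)q_D - 8q_D.
The leader's first-order condition 28 - q_D = 0 yields q_D = 28.
Then q_A = (56 - 28)/2 = 14.
Total output Q = 42, so price P = 64 - 42 = 22.

22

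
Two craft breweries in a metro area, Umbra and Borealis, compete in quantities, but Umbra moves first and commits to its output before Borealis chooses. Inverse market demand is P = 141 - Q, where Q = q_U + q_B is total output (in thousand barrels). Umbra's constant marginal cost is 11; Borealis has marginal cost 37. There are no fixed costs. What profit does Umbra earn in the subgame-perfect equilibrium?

Solve by backward induction. Given q_U, the follower Borealis maximises π_B = (141 - q_U - q_B)q_B - 37q_B.
Follower FOC: 104 - q_U - 2q_B = 0, so q_B(q_U) = (104 - q_U)/2.
The leader anticipates this reaction. Substituting into P = 141 - Q gives P = 89 - (1/2)q_U, so π_U = (89 - (1/2)q_U)q_U - 11q_U.
Maximising: ∂π_U/∂q_U = 78 - q_U = 0, giving q_U = 78.
Then q_B = (104 - 78)/2 = 13.
Price P = 141 - 91 = 50.
Umbra's profit: (50 - 11)·78 = 3042.

3042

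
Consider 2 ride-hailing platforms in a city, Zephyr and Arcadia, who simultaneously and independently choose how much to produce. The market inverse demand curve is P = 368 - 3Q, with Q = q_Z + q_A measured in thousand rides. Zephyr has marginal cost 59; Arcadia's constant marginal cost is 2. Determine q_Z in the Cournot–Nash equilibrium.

Zephyr's profit: π_Z = (368 - 3Q)q_Z - (59q_Z). Setting ∂π_Z/∂q_Z = 0: 309 - 6q_Z - 3(q_A) = 0.
Arcadia's profit: π_A = (368 - 3Q)q_A - (2q_A). Setting ∂π_A/∂q_A = 0: 366 - 6q_A - 3(q_Z) = 0.
Rearranging gives the reaction functions q_Z = (309 - 3q_A)/6 and q_A = (366 - 3q_Z)/6.
Substituting one into the other gives q_Z = 28 and q_A = 47.

28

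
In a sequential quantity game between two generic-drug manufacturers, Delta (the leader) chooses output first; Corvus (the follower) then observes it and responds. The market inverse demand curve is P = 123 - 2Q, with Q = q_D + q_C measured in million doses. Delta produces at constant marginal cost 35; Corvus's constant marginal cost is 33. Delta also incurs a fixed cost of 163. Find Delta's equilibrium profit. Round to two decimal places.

299.25

Solve by backward induction. Given q_D, the follower Corvus maximises π_C = (123 - 2q_D - 2q_C)q_C - 33q_C.
∂π_C/∂q_C = 90 - 2q_D - 4q_C = 0 gives the reaction function q_C = (90 - 2q_D)/4.
Delta substitutes q_C(q_D) into its own profit: π_D = q_D(123 - 2q_D - (90 - 2q_D)/2) - 35q_D = (78 - q_D)q_D - 35q_D.
The leader's first-order condition 43 - 2q_D = 0 yields q_D = 43/2.
Then q_C = (90 - 2·(43/2))/4 = 47/4.
Price P = 123 - 2·(133/4) = 113/2.
Delta's profit: (113/2 - 35)·(43/2) - 163 = 1197/4.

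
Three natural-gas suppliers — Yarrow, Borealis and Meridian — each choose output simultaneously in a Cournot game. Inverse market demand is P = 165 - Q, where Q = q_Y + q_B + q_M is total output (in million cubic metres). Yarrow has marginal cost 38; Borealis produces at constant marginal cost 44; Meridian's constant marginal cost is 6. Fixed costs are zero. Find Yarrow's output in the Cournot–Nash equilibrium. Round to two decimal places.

Yarrow's profit: π_Y = (165 - Q)q_Y - (38q_Y). Setting ∂π_Y/∂q_Y = 0: 127 - 2q_Y - (q_B + q_M) = 0.
Borealis's profit: π_B = (165 - Q)q_B - (44q_B). Setting ∂π_B/∂q_B = 0: 121 - 2q_B - (q_Y + q_M) = 0.
Meridian's first-order condition: 159 - 2q_M - (q_Y + q_B) = 0.
Adding the 3 first-order conditions: 407 − 4Q = 0, so Q = 407/4.
Back-substituting: q_Y = (127 − 407/4) = 101/4, q_B = (121 − 407/4) = 77/4, q_M = (159 − 407/4) = 229/4.

25.25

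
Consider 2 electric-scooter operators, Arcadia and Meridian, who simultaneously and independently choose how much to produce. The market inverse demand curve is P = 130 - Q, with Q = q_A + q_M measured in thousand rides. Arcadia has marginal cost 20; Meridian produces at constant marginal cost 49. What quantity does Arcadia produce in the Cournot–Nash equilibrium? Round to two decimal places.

46.33

Arcadia's profit: π_A = (130 - Q)q_A - (20q_A). Setting ∂π_A/∂q_A = 0: 110 - 2q_A - (q_M) = 0.
Meridian's first-order condition: 81 - 2q_M - (q_A) = 0.
So q_A = (110 - q_M)/2 and q_M = (81 - q_A)/2.
Substituting one into the other gives q_A = 139/3 and q_M = 52/3.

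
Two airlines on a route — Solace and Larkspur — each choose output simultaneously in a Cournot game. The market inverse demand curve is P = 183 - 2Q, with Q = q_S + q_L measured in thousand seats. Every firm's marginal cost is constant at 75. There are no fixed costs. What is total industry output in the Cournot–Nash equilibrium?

36

A representative firm's profit is π_i = q_i(183 - 2Q) - 75q_i.
First-order condition (treating rivals' output as given): 108 - 4q_i - 2q_j = 0.
With identical firms every q_j equals q_i, so q_j = q_i and 108 = 6q_i, giving q_i = 18.
Total output Q = 18 + 18 = 36.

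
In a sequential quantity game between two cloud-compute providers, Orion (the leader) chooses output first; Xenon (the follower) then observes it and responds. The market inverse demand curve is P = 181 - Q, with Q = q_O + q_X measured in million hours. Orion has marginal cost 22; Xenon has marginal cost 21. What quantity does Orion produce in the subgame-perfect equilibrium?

79

Solve by backward induction. Given q_O, the follower Xenon maximises π_X = (181 - q_O - q_X)q_X - 21q_X.
Setting the follower's marginal profit to zero, 160 - q_O - 2q_X = 0, i.e. q_X = (160 - q_O)/2.
Orion substitutes q_X(q_O) into its own profit: π_O = q_O(181 - q_O - (160 - q_O)/2) - 22q_O = (101 - (1/2)q_O)q_O - 22q_O.
Leader FOC: 79 - q_O = 0, so q_O = 79.
Then q_X = (160 - 79)/2 = 81/2.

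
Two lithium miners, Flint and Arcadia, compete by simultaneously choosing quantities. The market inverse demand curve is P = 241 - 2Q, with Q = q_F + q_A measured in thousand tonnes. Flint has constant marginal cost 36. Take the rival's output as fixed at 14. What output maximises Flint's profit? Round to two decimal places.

44.25

With the rival's output fixed at 14, Flint's profit is π_F = (241 - 2·14 - 2q_F)q_F - (36q_F) = (213 - 2q_F)q_F - (36q_F).
∂π_F/∂q_F = 177 - 4q_F = 0, so q_F = 177/4.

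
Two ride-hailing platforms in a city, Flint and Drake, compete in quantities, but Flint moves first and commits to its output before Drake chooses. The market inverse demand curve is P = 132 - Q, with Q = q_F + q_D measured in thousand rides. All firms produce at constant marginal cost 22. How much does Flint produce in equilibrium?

55

Solve by backward induction. Given q_F, the follower Drake maximises π_D = (132 - q_F - q_D)q_D - 22q_D.
∂π_D/∂q_D = 110 - q_F - 2q_D = 0 gives the reaction function q_D = (110 - q_F)/2.
The leader anticipates this reaction. Substituting into P = 132 - Q gives P = 77 - (1/2)q_F, so π_F = (77 - (1/2)q_F)q_F - 22q_F.
Leader FOC: 55 - q_F = 0, so q_F = 55.
Then q_D = (110 - 55)/2 = 55/2.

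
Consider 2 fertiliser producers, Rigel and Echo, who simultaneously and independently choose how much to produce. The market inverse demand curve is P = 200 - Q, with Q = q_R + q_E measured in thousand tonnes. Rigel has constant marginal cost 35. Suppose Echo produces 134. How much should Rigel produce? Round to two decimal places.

15.50

With the rival's output fixed at 134, Rigel's profit is π_R = (200 - 134 - q_R)q_R - (35q_R) = (66 - q_R)q_R - (35q_R).
∂π_R/∂q_R = 31 - 2q_R = 0, so q_R = 31/2.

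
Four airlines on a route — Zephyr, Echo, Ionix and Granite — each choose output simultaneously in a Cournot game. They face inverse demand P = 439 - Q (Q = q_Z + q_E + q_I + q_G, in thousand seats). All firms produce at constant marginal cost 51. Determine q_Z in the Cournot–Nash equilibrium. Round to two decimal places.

A representative firm's profit is π_i = q_i(439 - Q) - 51q_i.
First-order condition (treating rivals' output as given): 388 - 2q_i - Σ_{j≠i} q_j = 0.
By symmetry each firm produces the same amount; substituting Σ_{j≠i} q_j = 3q_i yields q_i = 388/5.

77.60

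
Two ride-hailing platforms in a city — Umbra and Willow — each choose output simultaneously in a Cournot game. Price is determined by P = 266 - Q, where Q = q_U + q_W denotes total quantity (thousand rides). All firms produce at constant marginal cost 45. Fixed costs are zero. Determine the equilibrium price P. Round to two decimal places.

118.67

Each firm earns π_i = (266 - Q)q_i - 45q_i.
Setting ∂π_i/∂q_i = 0 with rivals' quantities fixed: 221 - 2q_i - q_j = 0.
With identical firms every q_j equals q_i, so q_j = q_i and 221 = 3q_i, giving q_i = 221/3.
Total output Q = 442/3, so price P = 266 - 442/3 = 356/3.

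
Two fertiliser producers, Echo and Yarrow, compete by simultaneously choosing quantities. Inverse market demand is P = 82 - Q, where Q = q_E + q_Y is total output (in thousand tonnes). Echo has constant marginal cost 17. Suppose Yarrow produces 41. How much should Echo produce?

12

With the rival's output fixed at 41, Echo's profit is π_E = (82 - 41 - q_E)q_E - (17q_E) = (41 - q_E)q_E - (17q_E).
∂π_E/∂q_E = 24 - 2q_E = 0, so q_E = 12.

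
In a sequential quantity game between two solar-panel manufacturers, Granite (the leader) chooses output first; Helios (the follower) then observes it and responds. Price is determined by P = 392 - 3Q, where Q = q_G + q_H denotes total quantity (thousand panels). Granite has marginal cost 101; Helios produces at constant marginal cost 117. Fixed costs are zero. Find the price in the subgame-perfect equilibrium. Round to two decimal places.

177.75

Solve by backward induction. Given q_G, the follower Helios maximises π_H = (392 - 3q_G - 3q_H)q_H - 117q_H.
Setting the follower's marginal profit to zero, 275 - 3q_G - 6q_H = 0, i.e. q_H = (275 - 3q_G)/6.
Granite substitutes q_H(q_G) into its own profit: π_G = q_G(392 - 3q_G - (275 - 3q_G)/2) - 101q_G = (509/2 - (3/2)q_G)q_G - 101q_G.
Maximising: ∂π_G/∂q_G = 307/2 - 3q_G = 0, giving q_G = 307/6.
Then q_H = (275 - 3·(307/6))/6 = 81/4.
Total output Q = 857/12, so price P = 392 - 3·(857/12) = 711/4.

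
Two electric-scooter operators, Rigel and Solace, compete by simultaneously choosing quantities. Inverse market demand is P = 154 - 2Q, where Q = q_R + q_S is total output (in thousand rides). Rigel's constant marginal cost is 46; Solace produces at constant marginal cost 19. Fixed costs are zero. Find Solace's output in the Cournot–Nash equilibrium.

Rigel's profit: π_R = (154 - 2Q)q_R - (46q_R). Setting ∂π_R/∂q_R = 0: 108 - 4q_R - 2(q_S) = 0.
Solace's first-order condition: 135 - 4q_S - 2(q_R) = 0.
So q_R = (108 - 2q_S)/4 and q_S = (135 - 2q_R)/4.
Substituting one into the other gives q_R = 27/2 and q_S = 27.

27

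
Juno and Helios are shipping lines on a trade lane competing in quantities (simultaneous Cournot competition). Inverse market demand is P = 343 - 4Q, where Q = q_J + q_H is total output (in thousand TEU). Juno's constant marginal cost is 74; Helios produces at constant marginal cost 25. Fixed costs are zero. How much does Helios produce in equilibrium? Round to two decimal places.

30.58

Juno's profit: π_J = (343 - 4Q)q_J - (74q_J). Setting ∂π_J/∂q_J = 0: 269 - 8q_J - 4(q_H) = 0.
Helios's first-order condition: 318 - 8q_H - 4(q_J) = 0.
Rearranging gives the reaction functions q_J = (269 - 4q_H)/8 and q_H = (318 - 4q_J)/8.
Solving the pair: q_J = 55/3, q_H = 367/12.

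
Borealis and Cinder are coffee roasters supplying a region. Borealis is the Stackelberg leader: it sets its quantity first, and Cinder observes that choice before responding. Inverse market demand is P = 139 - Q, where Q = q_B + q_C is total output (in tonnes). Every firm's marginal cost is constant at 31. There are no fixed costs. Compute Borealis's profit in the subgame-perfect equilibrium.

1458

The follower Cinder best-responds to any q_B: π_C = (139 - Q)q_C - 31q_C.
Follower FOC: 108 - q_B - 2q_C = 0, so q_C(q_B) = (108 - q_B)/2.
The leader anticipates this reaction. Substituting into P = 139 - Q gives P = 85 - (1/2)q_B, so π_B = (85 - (1/2)q_B)q_B - 31q_B.
Maximising: ∂π_B/∂q_B = 54 - q_B = 0, giving q_B = 54.
Then q_C = (108 - 54)/2 = 27.
Price P = 139 - 81 = 58.
Borealis's profit: (58 - 31)·54 = 1458.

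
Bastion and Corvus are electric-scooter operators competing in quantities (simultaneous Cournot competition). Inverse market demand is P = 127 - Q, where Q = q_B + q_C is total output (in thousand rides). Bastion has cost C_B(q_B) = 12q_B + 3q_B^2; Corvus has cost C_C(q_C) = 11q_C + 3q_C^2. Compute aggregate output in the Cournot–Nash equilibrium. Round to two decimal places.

25.67

Bastion's profit: π_B = (127 - Q)q_B - (12q_B + 3q_B²). Setting ∂π_B/∂q_B = 0: 115 - 8q_B - (q_C) = 0.
Corvus's first-order condition: 116 - 8q_C - (q_B) = 0.
Best responses: q_B = (115 - q_C)/8, q_C = (116 - q_B)/8.
Solving the pair: q_B = 268/21, q_C = 271/21.
Total output Q = 268/21 + 271/21 = 77/3.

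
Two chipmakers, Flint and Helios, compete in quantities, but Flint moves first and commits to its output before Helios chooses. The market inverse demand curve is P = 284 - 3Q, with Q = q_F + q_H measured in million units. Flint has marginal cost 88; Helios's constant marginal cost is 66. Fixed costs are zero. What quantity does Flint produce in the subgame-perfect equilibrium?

29

The follower Helios best-responds to any q_F: π_H = (284 - 3Q)q_H - 66q_H.
Follower FOC: 218 - 3q_F - 6q_H = 0, so q_H(q_F) = (218 - 3q_F)/6.
Flint substitutes q_H(q_F) into its own profit: π_F = q_F(284 - 3q_F - (218 - 3q_F)/2) - 88q_F = (175 - (3/2)q_F)q_F - 88q_F.
The leader's first-order condition 87 - 3q_F = 0 yields q_F = 29.
Then q_H = (218 - 3·29)/6 = 131/6.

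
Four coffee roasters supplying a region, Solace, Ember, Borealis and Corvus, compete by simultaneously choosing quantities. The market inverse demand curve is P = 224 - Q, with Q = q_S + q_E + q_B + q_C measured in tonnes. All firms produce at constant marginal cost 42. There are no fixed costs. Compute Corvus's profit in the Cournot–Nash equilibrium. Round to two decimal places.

1324.96

Each firm earns π_i = (224 - Q)q_i - 42q_i.
First-order condition (treating rivals' output as given): 182 - 2q_i - Σ_{j≠i} q_j = 0.
With identical firms every q_j equals q_i, so Σ_{j≠i} q_j = 3q_i and 182 = 5q_i, giving q_i = 182/5.
Price P = 224 - 728/5 = 392/5.
Corvus's profit: (392/5 - 42)·(182/5) = 1324.9600.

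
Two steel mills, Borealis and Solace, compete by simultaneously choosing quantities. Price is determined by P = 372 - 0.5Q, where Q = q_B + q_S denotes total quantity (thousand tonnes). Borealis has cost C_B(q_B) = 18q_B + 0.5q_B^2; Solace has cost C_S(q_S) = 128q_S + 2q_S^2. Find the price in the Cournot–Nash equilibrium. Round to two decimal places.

Borealis's profit: π_B = (372 - 0.5Q)q_B - (18q_B + (1/2)q_B²). Setting ∂π_B/∂q_B = 0: 354 - 2q_B - (1/2)(q_S) = 0.
Solace's profit: π_S = (372 - 0.5Q)q_S - (128q_S + 2q_S²). Setting ∂π_S/∂q_S = 0: 244 - 5q_S - (1/2)(q_B) = 0.
Rearranging gives the reaction functions q_B = (354 - (1/2)q_S)/2 and q_S = (244 - (1/2)q_B)/5.
Solving the pair: q_B = 169.0256, q_S = 1244/39.
Total output Q = 200.9231, so price P = 372 - (1/2)·200.9231 = 271.5385.

271.54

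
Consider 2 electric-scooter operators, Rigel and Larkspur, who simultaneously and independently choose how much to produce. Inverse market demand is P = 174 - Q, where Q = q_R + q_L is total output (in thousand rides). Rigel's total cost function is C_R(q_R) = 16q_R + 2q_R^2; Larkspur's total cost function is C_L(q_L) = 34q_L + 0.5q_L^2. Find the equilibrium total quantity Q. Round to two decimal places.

Rigel's profit: π_R = (174 - Q)q_R - (16q_R + 2q_R²). Setting ∂π_R/∂q_R = 0: 158 - 6q_R - (q_L) = 0.
Larkspur's profit: π_L = (174 - Q)q_L - (34q_L + (1/2)q_L²). Setting ∂π_L/∂q_L = 0: 140 - 3q_L - (q_R) = 0.
So q_R = (158 - q_L)/6 and q_L = (140 - q_R)/3.
Substituting one into the other gives q_R = 334/17 and q_L = 682/17.
Total output Q = 334/17 + 682/17 = 1016/17.

59.76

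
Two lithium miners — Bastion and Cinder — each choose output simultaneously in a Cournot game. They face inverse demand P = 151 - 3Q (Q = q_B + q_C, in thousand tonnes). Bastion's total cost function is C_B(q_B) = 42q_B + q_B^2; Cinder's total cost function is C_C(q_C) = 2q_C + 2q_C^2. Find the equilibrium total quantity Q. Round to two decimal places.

Bastion's profit: π_B = (151 - 3Q)q_B - (42q_B + q_B²). Setting ∂π_B/∂q_B = 0: 109 - 8q_B - 3(q_C) = 0.
Cinder's profit: π_C = (151 - 3Q)q_C - (2q_C + 2q_C²). Setting ∂π_C/∂q_C = 0: 149 - 10q_C - 3(q_B) = 0.
Rearranging gives the reaction functions q_B = (109 - 3q_C)/8 and q_C = (149 - 3q_B)/10.
Solving the pair: q_B = 643/71, q_C = 865/71.
Total output Q = 643/71 + 865/71 = 1508/71.

21.24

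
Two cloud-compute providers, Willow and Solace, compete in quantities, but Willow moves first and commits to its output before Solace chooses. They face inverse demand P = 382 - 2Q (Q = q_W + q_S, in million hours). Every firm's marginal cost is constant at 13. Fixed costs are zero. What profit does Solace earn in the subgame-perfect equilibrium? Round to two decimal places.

4255.03

The follower Solace best-responds to any q_W: π_S = (382 - 2Q)q_S - 13q_S.
Setting the follower's marginal profit to zero, 369 - 2q_W - 4q_S = 0, i.e. q_S = (369 - 2q_W)/4.
Willow substitutes q_S(q_W) into its own profit: π_W = q_W(382 - 2q_W - (369 - 2q_W)/2) - 13q_W = (395/2 - q_W)q_W - 13q_W.
The leader's first-order condition 369/2 - 2q_W = 0 yields q_W = 369/4.
Then q_S = (369 - 2·(369/4))/4 = 369/8.
Price P = 382 - 2·(1107/8) = 421/4.
Solace's profit: (421/4 - 13)·(369/8) = 4255.0313.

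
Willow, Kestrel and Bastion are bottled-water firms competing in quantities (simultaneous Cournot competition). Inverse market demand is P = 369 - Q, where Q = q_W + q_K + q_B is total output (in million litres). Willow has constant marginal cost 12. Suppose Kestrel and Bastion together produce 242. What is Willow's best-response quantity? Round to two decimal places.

With rivals' combined output fixed at 242, Willow's profit is π_W = (369 - 242 - q_W)q_W - (12q_W) = (127 - q_W)q_W - (12q_W).
∂π_W/∂q_W = 115 - 2q_W = 0, so q_W = 115/2.

57.50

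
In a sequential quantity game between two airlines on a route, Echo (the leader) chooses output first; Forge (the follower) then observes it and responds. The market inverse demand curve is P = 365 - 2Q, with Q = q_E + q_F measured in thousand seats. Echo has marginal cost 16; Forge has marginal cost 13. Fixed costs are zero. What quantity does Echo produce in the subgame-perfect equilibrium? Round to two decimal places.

86.50

The follower Forge best-responds to any q_E: π_F = (365 - 2Q)q_F - 13q_F.
Follower FOC: 352 - 2q_E - 4q_F = 0, so q_F(q_E) = (352 - 2q_E)/4.
Echo substitutes q_F(q_E) into its own profit: π_E = q_E(365 - 2q_E - (352 - 2q_E)/2) - 16q_E = (189 - q_E)q_E - 16q_E.
Leader FOC: 173 - 2q_E = 0, so q_E = 173/2.
Then q_F = (352 - 2·(173/2))/4 = 179/4.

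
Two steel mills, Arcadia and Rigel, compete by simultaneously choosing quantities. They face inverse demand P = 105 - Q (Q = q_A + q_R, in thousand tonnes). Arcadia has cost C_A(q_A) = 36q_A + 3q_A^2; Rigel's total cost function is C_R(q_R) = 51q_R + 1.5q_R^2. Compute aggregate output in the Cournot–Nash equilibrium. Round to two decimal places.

Arcadia's profit: π_A = (105 - Q)q_A - (36q_A + 3q_A²). Setting ∂π_A/∂q_A = 0: 69 - 8q_A - (q_R) = 0.
Rigel's profit: π_R = (105 - Q)q_R - (51q_R + (3/2)q_R²). Setting ∂π_R/∂q_R = 0: 54 - 5q_R - (q_A) = 0.
Best responses: q_A = (69 - q_R)/8, q_R = (54 - q_A)/5.
Substituting one into the other gives q_A = 97/13 and q_R = 121/13.
Total output Q = 97/13 + 121/13 = 218/13.

16.77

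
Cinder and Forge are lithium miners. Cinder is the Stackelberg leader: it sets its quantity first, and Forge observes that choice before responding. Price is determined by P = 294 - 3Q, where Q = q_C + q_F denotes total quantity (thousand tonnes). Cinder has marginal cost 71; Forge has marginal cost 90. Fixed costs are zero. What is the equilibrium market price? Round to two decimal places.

131.50

The follower Forge best-responds to any q_C: π_F = (294 - 3Q)q_F - 90q_F.
∂π_F/∂q_F = 204 - 3q_C - 6q_F = 0 gives the reaction function q_F = (204 - 3q_C)/6.
Cinder substitutes q_F(q_C) into its own profit: π_C = q_C(294 - 3q_C - (204 - 3q_C)/2) - 71q_C = (192 - (3/2)q_C)q_C - 71q_C.
Leader FOC: 121 - 3q_C = 0, so q_C = 121/3.
Then q_F = (204 - 3·(121/3))/6 = 83/6.
Total output Q = 325/6, so price P = 294 - 3·(325/6) = 263/2.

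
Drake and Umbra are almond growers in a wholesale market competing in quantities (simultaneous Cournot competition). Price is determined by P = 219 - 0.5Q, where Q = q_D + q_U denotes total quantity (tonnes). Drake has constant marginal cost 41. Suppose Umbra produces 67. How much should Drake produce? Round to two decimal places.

With the rival's output fixed at 67, Drake's profit is π_D = (219 - (1/2)·67 - (1/2)q_D)q_D - (41q_D) = (371/2 - (1/2)q_D)q_D - (41q_D).
∂π_D/∂q_D = 289/2 - q_D = 0, so q_D = 289/2.

144.50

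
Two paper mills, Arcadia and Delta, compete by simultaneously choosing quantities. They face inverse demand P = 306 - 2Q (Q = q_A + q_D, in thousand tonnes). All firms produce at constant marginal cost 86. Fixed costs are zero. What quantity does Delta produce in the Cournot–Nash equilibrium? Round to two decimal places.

Each firm earns π_i = (306 - 2Q)q_i - 86q_i.
Setting ∂π_i/∂q_i = 0 with rivals' quantities fixed: 220 - 4q_i - 2q_j = 0.
By symmetry each firm produces the same amount; substituting q_j = q_i yields q_i = 220/6 = 110/3.

36.67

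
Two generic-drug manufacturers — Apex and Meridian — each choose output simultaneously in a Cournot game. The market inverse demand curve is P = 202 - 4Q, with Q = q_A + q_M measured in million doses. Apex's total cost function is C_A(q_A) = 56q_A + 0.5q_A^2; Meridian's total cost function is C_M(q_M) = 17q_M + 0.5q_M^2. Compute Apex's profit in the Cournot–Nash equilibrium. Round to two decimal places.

350.92

Apex's profit: π_A = (202 - 4Q)q_A - (56q_A + (1/2)q_A²). Setting ∂π_A/∂q_A = 0: 146 - 9q_A - 4(q_M) = 0.
Meridian's first-order condition: 185 - 9q_M - 4(q_A) = 0.
Best responses: q_A = (146 - 4q_M)/9, q_M = (185 - 4q_A)/9.
Solving the pair: q_A = 574/65, q_M = 1081/65.
Price P = 202 - 4·(331/13) = 1302/13.
Apex's profit: (1302/13)·(574/65) - 56·(574/65) - (1/2)(574/65)² = 350.9212.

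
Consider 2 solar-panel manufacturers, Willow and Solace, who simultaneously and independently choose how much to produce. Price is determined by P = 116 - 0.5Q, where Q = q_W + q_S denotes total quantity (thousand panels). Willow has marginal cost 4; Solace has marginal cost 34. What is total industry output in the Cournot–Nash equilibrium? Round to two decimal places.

129.33

Willow's profit: π_W = (116 - 0.5Q)q_W - (4q_W). Setting ∂π_W/∂q_W = 0: 112 - q_W - (1/2)(q_S) = 0.
Solace's profit: π_S = (116 - 0.5Q)q_S - (34q_S). Setting ∂π_S/∂q_S = 0: 82 - q_S - (1/2)(q_W) = 0.
Best responses: q_W = (112 - (1/2)q_S), q_S = (82 - (1/2)q_W).
Solving the pair: q_W = 284/3, q_S = 104/3.
Total output Q = 284/3 + 104/3 = 388/3.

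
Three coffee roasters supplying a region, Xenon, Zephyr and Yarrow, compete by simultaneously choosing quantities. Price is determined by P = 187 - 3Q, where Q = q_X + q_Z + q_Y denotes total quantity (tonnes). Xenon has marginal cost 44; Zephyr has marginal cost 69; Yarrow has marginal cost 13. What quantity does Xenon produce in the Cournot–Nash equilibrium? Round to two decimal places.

Xenon's profit: π_X = (187 - 3Q)q_X - (44q_X). Setting ∂π_X/∂q_X = 0: 143 - 6q_X - 3(q_Z + q_Y) = 0.
Zephyr's first-order condition: 118 - 6q_Z - 3(q_X + q_Y) = 0.
Yarrow's profit: π_Y = (187 - 3Q)q_Y - (13q_Y). Setting ∂π_Y/∂q_Y = 0: 174 - 6q_Y - 3(q_X + q_Z) = 0.
Adding the 3 conditions: 435 − 6Q − 6Q = 0, i.e. Q = 145/4.
Back-substituting: q_X = (143 − 435/4)/3 = 137/12, q_Z = (118 − 435/4)/3 = 37/12, q_Y = (174 − 435/4)/3 = 87/4.

11.42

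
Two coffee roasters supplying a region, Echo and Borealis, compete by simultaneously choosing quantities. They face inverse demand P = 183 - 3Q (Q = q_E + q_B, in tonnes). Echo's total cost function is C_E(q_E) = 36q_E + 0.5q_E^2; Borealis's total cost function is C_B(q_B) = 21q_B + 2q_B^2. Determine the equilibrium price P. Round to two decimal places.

100.52

Echo's profit: π_E = (183 - 3Q)q_E - (36q_E + (1/2)q_E²). Setting ∂π_E/∂q_E = 0: 147 - 7q_E - 3(q_B) = 0.
Borealis's profit: π_B = (183 - 3Q)q_B - (21q_B + 2q_B²). Setting ∂π_B/∂q_B = 0: 162 - 10q_B - 3(q_E) = 0.
Rearranging gives the reaction functions q_E = (147 - 3q_B)/7 and q_B = (162 - 3q_E)/10.
Solving the pair: q_E = 984/61, q_B = 693/61.
Total output Q = 1677/61, so price P = 183 - 3·(1677/61) = 100.5246.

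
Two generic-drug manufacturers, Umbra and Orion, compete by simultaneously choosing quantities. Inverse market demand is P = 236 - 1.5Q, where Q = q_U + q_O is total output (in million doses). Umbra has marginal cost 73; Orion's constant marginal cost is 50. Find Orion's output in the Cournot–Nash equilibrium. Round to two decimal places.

Umbra's profit: π_U = (236 - 1.5Q)q_U - (73q_U). Setting ∂π_U/∂q_U = 0: 163 - 3q_U - (3/2)(q_O) = 0.
Orion's first-order condition: 186 - 3q_O - (3/2)(q_U) = 0.
So q_U = (163 - (3/2)q_O)/3 and q_O = (186 - (3/2)q_U)/3.
Solving the pair: q_U = 280/9, q_O = 418/9.

46.44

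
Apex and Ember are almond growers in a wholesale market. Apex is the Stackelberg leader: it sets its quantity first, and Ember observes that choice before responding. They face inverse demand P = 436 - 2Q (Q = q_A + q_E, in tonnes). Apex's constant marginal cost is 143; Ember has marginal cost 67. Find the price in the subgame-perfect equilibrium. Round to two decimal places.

Solve by backward induction. Given q_A, the follower Ember maximises π_E = (436 - 2q_A - 2q_E)q_E - 67q_E.
Setting the follower's marginal profit to zero, 369 - 2q_A - 4q_E = 0, i.e. q_E = (369 - 2q_A)/4.
Apex substitutes q_E(q_A) into its own profit: π_A = q_A(436 - 2q_A - (369 - 2q_A)/2) - 143q_A = (503/2 - q_A)q_A - 143q_A.
Leader FOC: 217/2 - 2q_A = 0, so q_A = 217/4.
Then q_E = (369 - 2·(217/4))/4 = 521/8.
Total output Q = 955/8, so price P = 436 - 2·(955/8) = 789/4.

197.25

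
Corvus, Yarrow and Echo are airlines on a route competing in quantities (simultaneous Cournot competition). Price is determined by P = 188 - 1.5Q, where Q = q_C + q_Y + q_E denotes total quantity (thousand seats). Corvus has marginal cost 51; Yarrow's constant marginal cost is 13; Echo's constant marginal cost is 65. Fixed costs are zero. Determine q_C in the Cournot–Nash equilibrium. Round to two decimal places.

18.83

Corvus's profit: π_C = (188 - 1.5Q)q_C - (51q_C). Setting ∂π_C/∂q_C = 0: 137 - 3q_C - (3/2)(q_Y + q_E) = 0.
Yarrow's profit: π_Y = (188 - 1.5Q)q_Y - (13q_Y). Setting ∂π_Y/∂q_Y = 0: 175 - 3q_Y - (3/2)(q_C + q_E) = 0.
Echo's first-order condition: 123 - 3q_E - (3/2)(q_C + q_Y) = 0.
Summing all 3 equations gives 435 − 6Q = 0, hence Q = 145/2.
Back-substituting: q_C = (137 − 435/4)/(3/2) = 113/6, q_Y = (175 − 435/4)/(3/2) = 265/6, q_E = (123 − 435/4)/(3/2) = 19/2.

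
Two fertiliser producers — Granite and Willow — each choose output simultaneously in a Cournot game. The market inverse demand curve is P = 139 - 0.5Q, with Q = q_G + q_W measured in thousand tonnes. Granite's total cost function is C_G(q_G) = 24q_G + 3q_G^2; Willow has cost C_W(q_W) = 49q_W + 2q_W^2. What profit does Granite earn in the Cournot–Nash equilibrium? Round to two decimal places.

Granite's profit: π_G = (139 - 0.5Q)q_G - (24q_G + 3q_G²). Setting ∂π_G/∂q_G = 0: 115 - 7q_G - (1/2)(q_W) = 0.
Willow's profit: π_W = (139 - 0.5Q)q_W - (49q_W + 2q_W²). Setting ∂π_W/∂q_W = 0: 90 - 5q_W - (1/2)(q_G) = 0.
Best responses: q_G = (115 - (1/2)q_W)/7, q_W = (90 - (1/2)q_G)/5.
Substituting one into the other gives q_G = 15.2518 and q_W = 16.4748.
Price P = 139 - (1/2)·31.7266 = 123.1367.
Granite's profit: 123.1367·15.2518 - 24·15.2518 - 3·15.2518² = 814.1608.

814.16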